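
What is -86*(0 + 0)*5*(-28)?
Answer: 0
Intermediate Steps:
-86*(0 + 0)*5*(-28) = -0*5*(-28) = -86*0*(-28) = 0*(-28) = 0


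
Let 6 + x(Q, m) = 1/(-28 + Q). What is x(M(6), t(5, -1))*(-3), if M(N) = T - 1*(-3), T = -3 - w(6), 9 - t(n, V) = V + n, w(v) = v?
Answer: 615/34 ≈ 18.088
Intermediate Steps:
t(n, V) = 9 - V - n (t(n, V) = 9 - (V + n) = 9 + (-V - n) = 9 - V - n)
T = -9 (T = -3 - 1*6 = -3 - 6 = -9)
M(N) = -6 (M(N) = -9 - 1*(-3) = -9 + 3 = -6)
x(Q, m) = -6 + 1/(-28 + Q)
x(M(6), t(5, -1))*(-3) = ((169 - 6*(-6))/(-28 - 6))*(-3) = ((169 + 36)/(-34))*(-3) = -1/34*205*(-3) = -205/34*(-3) = 615/34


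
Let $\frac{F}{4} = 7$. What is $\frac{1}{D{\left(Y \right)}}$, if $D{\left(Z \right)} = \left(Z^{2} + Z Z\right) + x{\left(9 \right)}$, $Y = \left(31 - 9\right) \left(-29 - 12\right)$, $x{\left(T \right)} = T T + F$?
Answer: $\frac{1}{1627317} \approx 6.1451 \cdot 10^{-7}$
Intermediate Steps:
$F = 28$ ($F = 4 \cdot 7 = 28$)
$x{\left(T \right)} = 28 + T^{2}$ ($x{\left(T \right)} = T T + 28 = T^{2} + 28 = 28 + T^{2}$)
$Y = -902$ ($Y = 22 \left(-41\right) = -902$)
$D{\left(Z \right)} = 109 + 2 Z^{2}$ ($D{\left(Z \right)} = \left(Z^{2} + Z Z\right) + \left(28 + 9^{2}\right) = \left(Z^{2} + Z^{2}\right) + \left(28 + 81\right) = 2 Z^{2} + 109 = 109 + 2 Z^{2}$)
$\frac{1}{D{\left(Y \right)}} = \frac{1}{109 + 2 \left(-902\right)^{2}} = \frac{1}{109 + 2 \cdot 813604} = \frac{1}{109 + 1627208} = \frac{1}{1627317}$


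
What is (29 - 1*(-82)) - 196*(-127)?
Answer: 25003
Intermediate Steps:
(29 - 1*(-82)) - 196*(-127) = (29 + 82) + 24892 = 111 + 24892 = 25003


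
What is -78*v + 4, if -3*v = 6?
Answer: 160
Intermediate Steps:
v = -2 (v = -⅓*6 = -2)
-78*v + 4 = -78*(-2) + 4 = 156 + 4 = 160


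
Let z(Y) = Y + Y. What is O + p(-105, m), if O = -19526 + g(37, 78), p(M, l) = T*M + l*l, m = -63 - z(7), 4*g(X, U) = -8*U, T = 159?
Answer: -30448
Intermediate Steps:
z(Y) = 2*Y
g(X, U) = -2*U (g(X, U) = (-8*U)/4 = -2*U)
m = -77 (m = -63 - 2*7 = -63 - 1*14 = -63 - 14 = -77)
p(M, l) = l² + 159*M (p(M, l) = 159*M + l*l = 159*M + l² = l² + 159*M)
O = -19682 (O = -19526 - 2*78 = -19526 - 156 = -19682)
O + p(-105, m) = -19682 + ((-77)² + 159*(-105)) = -19682 + (5929 - 16695) = -19682 - 10766 = -30448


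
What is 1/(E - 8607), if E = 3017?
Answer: -1/5590 ≈ -0.00017889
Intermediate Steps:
1/(E - 8607) = 1/(3017 - 8607) = 1/(-5590) = -1/5590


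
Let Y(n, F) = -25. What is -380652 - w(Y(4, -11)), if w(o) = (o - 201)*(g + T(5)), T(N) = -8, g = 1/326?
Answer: -62340867/163 ≈ -3.8246e+5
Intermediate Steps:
g = 1/326 ≈ 0.0030675
w(o) = 524007/326 - 2607*o/326 (w(o) = (o - 201)*(1/326 - 8) = (-201 + o)*(-2607/326) = 524007/326 - 2607*o/326)
-380652 - w(Y(4, -11)) = -380652 - (524007/326 - 2607/326*(-25)) = -380652 - (524007/326 + 65175/326) = -380652 - 1*294591/163 = -380652 - 294591/163 = -62340867/163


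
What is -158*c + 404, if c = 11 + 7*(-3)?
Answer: 1984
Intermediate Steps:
c = -10 (c = 11 - 21 = -10)
-158*c + 404 = -158*(-10) + 404 = 1580 + 404 = 1984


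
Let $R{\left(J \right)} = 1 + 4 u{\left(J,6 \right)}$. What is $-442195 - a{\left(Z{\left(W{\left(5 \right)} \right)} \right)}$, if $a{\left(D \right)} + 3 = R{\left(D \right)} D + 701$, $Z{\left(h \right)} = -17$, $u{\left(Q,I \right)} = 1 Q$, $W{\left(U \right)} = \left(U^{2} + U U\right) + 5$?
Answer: $-444032$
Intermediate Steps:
$W{\left(U \right)} = 5 + 2 U^{2}$ ($W{\left(U \right)} = \left(U^{2} + U^{2}\right) + 5 = 2 U^{2} + 5 = 5 + 2 U^{2}$)
$u{\left(Q,I \right)} = Q$
$R{\left(J \right)} = 1 + 4 J$
$a{\left(D \right)} = 698 + D \left(1 + 4 D\right)$ ($a{\left(D \right)} = -3 + \left(\left(1 + 4 D\right) D + 701\right) = -3 + \left(D \left(1 + 4 D\right) + 701\right) = -3 + \left(701 + D \left(1 + 4 D\right)\right) = 698 + D \left(1 + 4 D\right)$)
$-442195 - a{\left(Z{\left(W{\left(5 \right)} \right)} \right)} = -442195 - \left(698 - 17 \left(1 + 4 \left(-17\right)\right)\right) = -442195 - \left(698 - 17 \left(1 - 68\right)\right) = -442195 - \left(698 - -1139\right) = -442195 - \left(698 + 1139\right) = -442195 - 1837 = -444032$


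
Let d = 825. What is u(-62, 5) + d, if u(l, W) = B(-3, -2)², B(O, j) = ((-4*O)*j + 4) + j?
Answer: 1309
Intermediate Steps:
B(O, j) = 4 + j - 4*O*j (B(O, j) = (-4*O*j + 4) + j = (4 - 4*O*j) + j = 4 + j - 4*O*j)
u(l, W) = 484 (u(l, W) = (4 - 2 - 4*(-3)*(-2))² = (4 - 2 - 24)² = (-22)² = 484)
u(-62, 5) + d = 484 + 825 = 1309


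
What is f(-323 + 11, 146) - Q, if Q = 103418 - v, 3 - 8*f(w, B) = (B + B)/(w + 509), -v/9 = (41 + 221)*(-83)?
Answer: 145458795/1576 ≈ 92296.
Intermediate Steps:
v = 195714 (v = -9*(41 + 221)*(-83) = -2358*(-83) = -9*(-21746) = 195714)
f(w, B) = 3/8 - B/(4*(509 + w)) (f(w, B) = 3/8 - (B + B)/(8*(w + 509)) = 3/8 - 2*B/(8*(509 + w)) = 3/8 - B/(4*(509 + w)))
Q = -92296 (Q = 103418 - 1*195714 = 103418 - 195714 = -92296)
f(-323 + 11, 146) - Q = (1527 - 2*146 + 3*(-323 + 11))/(8*(509 + (-323 + 11))) - 1*(-92296) = (1527 - 292 + 3*(-312))/(8*(509 - 312)) + 92296 = (⅛)*(1527 - 292 - 936)/197 + 92296 = (⅛)*(1/197)*299 + 92296 = 299/1576 + 92296 = 145458795/1576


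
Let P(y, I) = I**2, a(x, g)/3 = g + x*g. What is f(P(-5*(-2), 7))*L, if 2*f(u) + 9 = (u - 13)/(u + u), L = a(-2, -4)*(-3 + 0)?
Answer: 7614/49 ≈ 155.39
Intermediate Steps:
a(x, g) = 3*g + 3*g*x (a(x, g) = 3*(g + x*g) = 3*(g + g*x) = 3*g + 3*g*x)
L = -36 (L = (3*(-4)*(1 - 2))*(-3 + 0) = (3*(-4)*(-1))*(-3) = 12*(-3) = -36)
f(u) = -9/2 + (-13 + u)/(4*u) (f(u) = -9/2 + ((u - 13)/(u + u))/2 = -9/2 + ((-13 + u)/((2*u)))/2 = -9/2 + ((-13 + u)*(1/(2*u)))/2 = -9/2 + ((-13 + u)/(2*u))/2 = -9/2 + (-13 + u)/(4*u))
f(P(-5*(-2), 7))*L = ((-13 - 17*7**2)/(4*(7**2)))*(-36) = ((1/4)*(-13 - 17*49)/49)*(-36) = ((1/4)*(1/49)*(-13 - 833))*(-36) = ((1/4)*(1/49)*(-846))*(-36) = -423/98*(-36) = 7614/49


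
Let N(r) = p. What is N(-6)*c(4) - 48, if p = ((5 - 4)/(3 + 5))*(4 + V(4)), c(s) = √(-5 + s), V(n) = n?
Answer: -48 + I ≈ -48.0 + 1.0*I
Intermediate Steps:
p = 1 (p = ((5 - 4)/(3 + 5))*(4 + 4) = (1/8)*8 = (1*(⅛))*8 = (⅛)*8 = 1)
N(r) = 1
N(-6)*c(4) - 48 = 1*√(-5 + 4) - 48 = 1*√(-1) - 48 = 1*I - 48 = I - 48 = -48 + I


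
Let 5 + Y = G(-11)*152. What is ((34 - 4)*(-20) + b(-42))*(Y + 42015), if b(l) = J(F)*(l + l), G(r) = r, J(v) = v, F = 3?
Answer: -34367976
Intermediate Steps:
b(l) = 6*l (b(l) = 3*(l + l) = 3*(2*l) = 6*l)
Y = -1677 (Y = -5 - 11*152 = -5 - 1672 = -1677)
((34 - 4)*(-20) + b(-42))*(Y + 42015) = ((34 - 4)*(-20) + 6*(-42))*(-1677 + 42015) = (30*(-20) - 252)*40338 = (-600 - 252)*40338 = -852*40338 = -34367976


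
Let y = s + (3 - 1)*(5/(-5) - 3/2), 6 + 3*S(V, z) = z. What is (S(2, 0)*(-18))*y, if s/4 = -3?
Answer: -612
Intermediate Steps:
s = -12 (s = 4*(-3) = -12)
S(V, z) = -2 + z/3
y = -17 (y = -12 + (3 - 1)*(5/(-5) - 3/2) = -12 + 2*(5*(-1/5) - 3*1/2) = -12 + 2*(-1 - 3/2) = -12 + 2*(-5/2) = -12 - 5 = -17)
(S(2, 0)*(-18))*y = ((-2 + (1/3)*0)*(-18))*(-17) = ((-2 + 0)*(-18))*(-17) = -2*(-18)*(-17) = 36*(-17) = -612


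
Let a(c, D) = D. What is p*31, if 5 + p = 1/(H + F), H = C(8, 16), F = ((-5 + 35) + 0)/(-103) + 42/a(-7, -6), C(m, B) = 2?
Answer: -87668/545 ≈ -160.86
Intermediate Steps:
F = -751/103 (F = ((-5 + 35) + 0)/(-103) + 42/(-6) = (30 + 0)*(-1/103) + 42*(-⅙) = 30*(-1/103) - 7 = -30/103 - 7 = -751/103 ≈ -7.2913)
H = 2
p = -2828/545 (p = -5 + 1/(2 - 751/103) = -5 + 1/(-545/103) = -5 - 103/545 = -2828/545 ≈ -5.1890)
p*31 = -2828/545*31 = -87668/545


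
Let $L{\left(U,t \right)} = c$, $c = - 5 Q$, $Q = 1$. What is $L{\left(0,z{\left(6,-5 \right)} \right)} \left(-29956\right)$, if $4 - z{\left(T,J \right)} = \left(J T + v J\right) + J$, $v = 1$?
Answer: $149780$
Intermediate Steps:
$z{\left(T,J \right)} = 4 - 2 J - J T$ ($z{\left(T,J \right)} = 4 - \left(\left(J T + 1 J\right) + J\right) = 4 - \left(\left(J T + J\right) + J\right) = 4 - \left(\left(J + J T\right) + J\right) = 4 - \left(2 J + J T\right) = 4 - 2 J - J T$)
$c = -5$ ($c = \left(-5\right) 1 = -5$)
$L{\left(U,t \right)} = -5$
$L{\left(0,z{\left(6,-5 \right)} \right)} \left(-29956\right) = \left(-5\right) \left(-29956\right) = 149780$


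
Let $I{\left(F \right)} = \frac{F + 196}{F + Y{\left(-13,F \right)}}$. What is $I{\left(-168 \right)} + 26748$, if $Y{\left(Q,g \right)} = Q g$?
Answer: $\frac{1925857}{72} \approx 26748.0$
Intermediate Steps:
$I{\left(F \right)} = - \frac{196 + F}{12 F}$ ($I{\left(F \right)} = \frac{F + 196}{F - 13 F} = \frac{196 + F}{\left(-12\right) F} = \left(196 + F\right) \left(- \frac{1}{12 F}\right) = - \frac{196 + F}{12 F}$)
$I{\left(-168 \right)} + 26748 = \frac{-196 - -168}{12 \left(-168\right)} + 26748 = \frac{1}{12} \left(- \frac{1}{168}\right) \left(-196 + 168\right) + 26748 = \frac{1}{12} \left(- \frac{1}{168}\right) \left(-28\right) + 26748 = \frac{1}{72} + 26748 = \frac{1925857}{72}$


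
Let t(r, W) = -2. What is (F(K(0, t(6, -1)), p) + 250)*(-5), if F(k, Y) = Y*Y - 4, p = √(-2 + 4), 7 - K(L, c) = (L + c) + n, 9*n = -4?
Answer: -1240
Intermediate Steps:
n = -4/9 (n = (⅑)*(-4) = -4/9 ≈ -0.44444)
K(L, c) = 67/9 - L - c (K(L, c) = 7 - ((L + c) - 4/9) = 7 - (-4/9 + L + c) = 7 + (4/9 - L - c) = 67/9 - L - c)
p = √2 ≈ 1.4142
F(k, Y) = -4 + Y² (F(k, Y) = Y² - 4 = -4 + Y²)
(F(K(0, t(6, -1)), p) + 250)*(-5) = ((-4 + (√2)²) + 250)*(-5) = ((-4 + 2) + 250)*(-5) = (-2 + 250)*(-5) = 248*(-5) = -1240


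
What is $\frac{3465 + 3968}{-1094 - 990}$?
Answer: $- \frac{7433}{2084} \approx -3.5667$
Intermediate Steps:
$\frac{3465 + 3968}{-1094 - 990} = \frac{7433}{-2084} = 7433 \left(- \frac{1}{2084}\right) = - \frac{7433}{2084}$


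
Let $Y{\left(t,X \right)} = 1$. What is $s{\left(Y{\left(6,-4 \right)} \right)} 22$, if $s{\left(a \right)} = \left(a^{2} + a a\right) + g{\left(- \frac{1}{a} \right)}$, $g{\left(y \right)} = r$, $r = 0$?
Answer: $44$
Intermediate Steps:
$g{\left(y \right)} = 0$
$s{\left(a \right)} = 2 a^{2}$ ($s{\left(a \right)} = \left(a^{2} + a a\right) + 0 = \left(a^{2} + a^{2}\right) + 0 = 2 a^{2} + 0 = 2 a^{2}$)
$s{\left(Y{\left(6,-4 \right)} \right)} 22 = 2 \cdot 1^{2} \cdot 22 = 2 \cdot 1 \cdot 22 = 2 \cdot 22 = 44$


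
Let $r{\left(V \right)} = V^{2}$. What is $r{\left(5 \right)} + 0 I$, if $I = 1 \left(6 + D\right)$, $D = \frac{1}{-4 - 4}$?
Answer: $25$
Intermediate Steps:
$D = - \frac{1}{8}$ ($D = \frac{1}{-8} = - \frac{1}{8} \approx -0.125$)
$I = \frac{47}{8}$ ($I = 1 \left(6 - \frac{1}{8}\right) = 1 \cdot \frac{47}{8} = \frac{47}{8} \approx 5.875$)
$r{\left(5 \right)} + 0 I = 5^{2} + 0 \cdot \frac{47}{8} = 25 + 0 = 25$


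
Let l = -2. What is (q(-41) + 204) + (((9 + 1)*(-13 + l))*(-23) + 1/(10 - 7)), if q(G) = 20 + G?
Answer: 10900/3 ≈ 3633.3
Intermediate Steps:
(q(-41) + 204) + (((9 + 1)*(-13 + l))*(-23) + 1/(10 - 7)) = ((20 - 41) + 204) + (((9 + 1)*(-13 - 2))*(-23) + 1/(10 - 7)) = (-21 + 204) + ((10*(-15))*(-23) + 1/3) = 183 + (-150*(-23) + 1/3) = 183 + (3450 + 1/3) = 183 + 10351/3 = 10900/3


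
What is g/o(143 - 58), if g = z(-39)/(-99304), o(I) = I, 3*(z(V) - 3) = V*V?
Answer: -3/49652 ≈ -6.0421e-5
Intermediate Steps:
z(V) = 3 + V**2/3 (z(V) = 3 + (V*V)/3 = 3 + V**2/3)
g = -255/49652 (g = (3 + (1/3)*(-39)**2)/(-99304) = (3 + (1/3)*1521)*(-1/99304) = (3 + 507)*(-1/99304) = 510*(-1/99304) = -255/49652 ≈ -0.0051357)
g/o(143 - 58) = -255/(49652*(143 - 58)) = -255/49652/85 = -255/49652*1/85 = -3/49652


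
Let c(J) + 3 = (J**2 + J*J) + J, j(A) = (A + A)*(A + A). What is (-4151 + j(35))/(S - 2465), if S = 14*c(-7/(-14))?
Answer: -749/2493 ≈ -0.30044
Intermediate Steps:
j(A) = 4*A**2 (j(A) = (2*A)*(2*A) = 4*A**2)
c(J) = -3 + J + 2*J**2 (c(J) = -3 + ((J**2 + J*J) + J) = -3 + ((J**2 + J**2) + J) = -3 + (2*J**2 + J) = -3 + (J + 2*J**2) = -3 + J + 2*J**2)
S = -28 (S = 14*(-3 - 7/(-14) + 2*(-7/(-14))**2) = 14*(-3 - 7*(-1/14) + 2*(-7*(-1/14))**2) = 14*(-3 + 1/2 + 2*(1/2)**2) = 14*(-3 + 1/2 + 2*(1/4)) = 14*(-3 + 1/2 + 1/2) = 14*(-2) = -28)
(-4151 + j(35))/(S - 2465) = (-4151 + 4*35**2)/(-28 - 2465) = (-4151 + 4*1225)/(-2493) = (-4151 + 4900)*(-1/2493) = 749*(-1/2493) = -749/2493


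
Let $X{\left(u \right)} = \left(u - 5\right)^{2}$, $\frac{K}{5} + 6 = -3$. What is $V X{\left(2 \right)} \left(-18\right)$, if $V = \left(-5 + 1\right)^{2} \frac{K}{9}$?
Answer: $12960$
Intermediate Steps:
$K = -45$ ($K = -30 + 5 \left(-3\right) = -30 - 15 = -45$)
$X{\left(u \right)} = \left(-5 + u\right)^{2}$
$V = -80$ ($V = \left(-5 + 1\right)^{2} \left(- \frac{45}{9}\right) = \left(-4\right)^{2} \left(\left(-45\right) \frac{1}{9}\right) = 16 \left(-5\right) = -80$)
$V X{\left(2 \right)} \left(-18\right) = - 80 \left(-5 + 2\right)^{2} \left(-18\right) = - 80 \left(-3\right)^{2} \left(-18\right) = \left(-80\right) 9 \left(-18\right) = \left(-720\right) \left(-18\right) = 12960$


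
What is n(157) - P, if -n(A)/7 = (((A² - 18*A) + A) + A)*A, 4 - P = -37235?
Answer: -24365802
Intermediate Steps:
P = 37239 (P = 4 - 1*(-37235) = 4 + 37235 = 37239)
n(A) = -7*A*(A² - 16*A) (n(A) = -7*(((A² - 18*A) + A) + A)*A = -7*((A² - 17*A) + A)*A = -7*(A² - 16*A)*A = -7*A*(A² - 16*A))
n(157) - P = 7*157²*(16 - 1*157) - 1*37239 = 7*24649*(16 - 157) - 37239 = 7*24649*(-141) - 37239 = -24328563 - 37239 = -24365802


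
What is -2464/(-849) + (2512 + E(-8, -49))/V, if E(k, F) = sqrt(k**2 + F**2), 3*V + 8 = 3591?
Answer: 15226576/3041967 + 3*sqrt(2465)/3583 ≈ 5.0471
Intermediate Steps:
V = 3583/3 (V = -8/3 + (1/3)*3591 = -8/3 + 1197 = 3583/3 ≈ 1194.3)
E(k, F) = sqrt(F**2 + k**2)
-2464/(-849) + (2512 + E(-8, -49))/V = -2464/(-849) + (2512 + sqrt((-49)**2 + (-8)**2))/(3583/3) = -2464*(-1/849) + (2512 + sqrt(2401 + 64))*(3/3583) = 2464/849 + (2512 + sqrt(2465))*(3/3583) = 2464/849 + (7536/3583 + 3*sqrt(2465)/3583) = 15226576/3041967 + 3*sqrt(2465)/3583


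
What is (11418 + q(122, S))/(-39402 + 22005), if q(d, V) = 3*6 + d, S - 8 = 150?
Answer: -11558/17397 ≈ -0.66437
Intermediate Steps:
S = 158 (S = 8 + 150 = 158)
q(d, V) = 18 + d
(11418 + q(122, S))/(-39402 + 22005) = (11418 + (18 + 122))/(-39402 + 22005) = (11418 + 140)/(-17397) = 11558*(-1/17397) = -11558/17397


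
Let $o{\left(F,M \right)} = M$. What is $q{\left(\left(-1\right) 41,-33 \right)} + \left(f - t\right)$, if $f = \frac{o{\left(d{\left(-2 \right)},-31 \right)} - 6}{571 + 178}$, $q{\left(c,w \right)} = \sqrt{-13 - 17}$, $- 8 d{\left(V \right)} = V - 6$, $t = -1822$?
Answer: $\frac{1364641}{749} + i \sqrt{30} \approx 1822.0 + 5.4772 i$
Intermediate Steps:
$d{\left(V \right)} = \frac{3}{4} - \frac{V}{8}$ ($d{\left(V \right)} = - \frac{V - 6}{8} = - \frac{-6 + V}{8} = \frac{3}{4} - \frac{V}{8}$)
$q{\left(c,w \right)} = i \sqrt{30}$ ($q{\left(c,w \right)} = \sqrt{-30} = i \sqrt{30}$)
$f = - \frac{37}{749}$ ($f = \frac{-31 - 6}{571 + 178} = - \frac{37}{749} \approx -0.049399$)
$q{\left(\left(-1\right) 41,-33 \right)} + \left(f - t\right) = i \sqrt{30} - - \frac{1364641}{749} = i \sqrt{30} + \left(- \frac{37}{749} + 1822\right) = i \sqrt{30} + \frac{1364641}{749} = \frac{1364641}{749} + i \sqrt{30}$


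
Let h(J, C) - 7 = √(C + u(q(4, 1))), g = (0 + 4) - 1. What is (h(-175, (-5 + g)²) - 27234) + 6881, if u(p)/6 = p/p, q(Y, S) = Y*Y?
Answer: -20346 + √10 ≈ -20343.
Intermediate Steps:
q(Y, S) = Y²
u(p) = 6 (u(p) = 6*(p/p) = 6*1 = 6)
g = 3 (g = 4 - 1 = 3)
h(J, C) = 7 + √(6 + C) (h(J, C) = 7 + √(C + 6) = 7 + √(6 + C))
(h(-175, (-5 + g)²) - 27234) + 6881 = ((7 + √(6 + (-5 + 3)²)) - 27234) + 6881 = ((7 + √(6 + (-2)²)) - 27234) + 6881 = ((7 + √(6 + 4)) - 27234) + 6881 = ((7 + √10) - 27234) + 6881 = (-27227 + √10) + 6881 = -20346 + √10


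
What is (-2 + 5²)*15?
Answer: 345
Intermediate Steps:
(-2 + 5²)*15 = (-2 + 25)*15 = 23*15 = 345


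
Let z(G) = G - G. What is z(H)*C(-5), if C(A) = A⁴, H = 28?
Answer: 0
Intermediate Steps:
z(G) = 0
z(H)*C(-5) = 0*(-5)⁴ = 0*625 = 0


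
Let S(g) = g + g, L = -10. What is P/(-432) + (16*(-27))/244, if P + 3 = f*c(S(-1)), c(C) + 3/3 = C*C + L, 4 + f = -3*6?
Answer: -55867/26352 ≈ -2.1200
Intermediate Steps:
f = -22 (f = -4 - 3*6 = -4 - 18 = -22)
S(g) = 2*g
c(C) = -11 + C**2 (c(C) = -1 + (C*C - 10) = -1 + (C**2 - 10) = -1 + (-10 + C**2) = -11 + C**2)
P = 151 (P = -3 - 22*(-11 + (2*(-1))**2) = -3 - 22*(-11 + (-2)**2) = -3 - 22*(-11 + 4) = -3 - 22*(-7) = -3 + 154 = 151)
P/(-432) + (16*(-27))/244 = 151/(-432) + (16*(-27))/244 = 151*(-1/432) - 432*1/244 = -151/432 - 108/61 = -55867/26352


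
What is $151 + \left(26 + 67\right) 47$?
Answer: $4522$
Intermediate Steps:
$151 + \left(26 + 67\right) 47 = 151 + 93 \cdot 47 = 151 + 4371 = 4522$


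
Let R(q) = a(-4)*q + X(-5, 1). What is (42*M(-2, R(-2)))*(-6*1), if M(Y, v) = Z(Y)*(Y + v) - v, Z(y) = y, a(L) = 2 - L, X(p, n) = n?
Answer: -9324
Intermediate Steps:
R(q) = 1 + 6*q (R(q) = (2 - 1*(-4))*q + 1 = (2 + 4)*q + 1 = 6*q + 1 = 1 + 6*q)
M(Y, v) = -v + Y*(Y + v) (M(Y, v) = Y*(Y + v) - v = -v + Y*(Y + v))
(42*M(-2, R(-2)))*(-6*1) = (42*((-2)² - (1 + 6*(-2)) - 2*(1 + 6*(-2))))*(-6*1) = (42*(4 - (1 - 12) - 2*(1 - 12)))*(-6) = (42*(4 - 1*(-11) - 2*(-11)))*(-6) = (42*(4 + 11 + 22))*(-6) = (42*37)*(-6) = 1554*(-6) = -9324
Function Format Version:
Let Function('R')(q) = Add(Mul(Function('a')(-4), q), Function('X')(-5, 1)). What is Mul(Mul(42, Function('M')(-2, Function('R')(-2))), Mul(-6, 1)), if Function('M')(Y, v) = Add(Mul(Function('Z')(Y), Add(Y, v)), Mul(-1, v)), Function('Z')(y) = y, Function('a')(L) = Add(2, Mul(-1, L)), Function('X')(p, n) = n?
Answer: -9324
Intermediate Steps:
Function('R')(q) = Add(1, Mul(6, q)) (Function('R')(q) = Add(Mul(Add(2, Mul(-1, -4)), q), 1) = Add(Mul(Add(2, 4), q), 1) = Add(Mul(6, q), 1) = Add(1, Mul(6, q)))
Function('M')(Y, v) = Add(Mul(-1, v), Mul(Y, Add(Y, v))) (Function('M')(Y, v) = Add(Mul(Y, Add(Y, v)), Mul(-1, v)) = Add(Mul(-1, v), Mul(Y, Add(Y, v))))
Mul(Mul(42, Function('M')(-2, Function('R')(-2))), Mul(-6, 1)) = Mul(Mul(42, Add(Pow(-2, 2), Mul(-1, Add(1, Mul(6, -2))), Mul(-2, Add(1, Mul(6, -2))))), Mul(-6, 1)) = Mul(Mul(42, Add(4, Mul(-1, Add(1, -12)), Mul(-2, Add(1, -12)))), -6) = Mul(Mul(42, Add(4, Mul(-1, -11), Mul(-2, -11))), -6) = Mul(Mul(42, Add(4, 11, 22)), -6) = Mul(Mul(42, 37), -6) = Mul(1554, -6) = -9324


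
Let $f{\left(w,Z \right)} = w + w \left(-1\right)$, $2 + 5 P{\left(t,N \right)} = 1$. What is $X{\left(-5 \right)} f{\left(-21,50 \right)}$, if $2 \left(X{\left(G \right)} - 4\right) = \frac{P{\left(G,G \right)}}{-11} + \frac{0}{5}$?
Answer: $0$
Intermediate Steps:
$P{\left(t,N \right)} = - \frac{1}{5}$ ($P{\left(t,N \right)} = - \frac{2}{5} + \frac{1}{5} \cdot 1 = - \frac{2}{5} + \frac{1}{5} = - \frac{1}{5}$)
$f{\left(w,Z \right)} = 0$ ($f{\left(w,Z \right)} = w - w = 0$)
$X{\left(G \right)} = \frac{441}{110}$ ($X{\left(G \right)} = 4 + \frac{- \frac{1}{5 \left(-11\right)} + \frac{0}{5}}{2} = 4 + \frac{\left(- \frac{1}{5}\right) \left(- \frac{1}{11}\right) + 0 \cdot \frac{1}{5}}{2} = 4 + \frac{\frac{1}{55} + 0}{2} = 4 + \frac{1}{2} \cdot \frac{1}{55} = 4 + \frac{1}{110} = \frac{441}{110}$)
$X{\left(-5 \right)} f{\left(-21,50 \right)} = \frac{441}{110} \cdot 0 = 0$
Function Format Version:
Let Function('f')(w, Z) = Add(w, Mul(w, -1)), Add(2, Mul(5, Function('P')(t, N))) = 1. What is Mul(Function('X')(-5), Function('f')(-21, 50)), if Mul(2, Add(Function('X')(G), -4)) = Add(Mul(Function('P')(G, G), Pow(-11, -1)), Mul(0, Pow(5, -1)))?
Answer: 0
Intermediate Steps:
Function('P')(t, N) = Rational(-1, 5) (Function('P')(t, N) = Add(Rational(-2, 5), Mul(Rational(1, 5), 1)) = Add(Rational(-2, 5), Rational(1, 5)) = Rational(-1, 5))
Function('f')(w, Z) = 0 (Function('f')(w, Z) = Add(w, Mul(-1, w)) = 0)
Function('X')(G) = Rational(441, 110) (Function('X')(G) = Add(4, Mul(Rational(1, 2), Add(Mul(Rational(-1, 5), Pow(-11, -1)), Mul(0, Pow(5, -1))))) = Add(4, Mul(Rational(1, 2), Add(Mul(Rational(-1, 5), Rational(-1, 11)), Mul(0, Rational(1, 5))))) = Add(4, Mul(Rational(1, 2), Add(Rational(1, 55), 0))) = Add(4, Mul(Rational(1, 2), Rational(1, 55))) = Add(4, Rational(1, 110)) = Rational(441, 110))
Mul(Function('X')(-5), Function('f')(-21, 50)) = Mul(Rational(441, 110), 0) = 0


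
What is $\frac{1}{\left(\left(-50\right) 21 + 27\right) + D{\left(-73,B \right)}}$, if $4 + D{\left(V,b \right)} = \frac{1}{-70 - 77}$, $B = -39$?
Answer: $- \frac{147}{150970} \approx -0.0009737$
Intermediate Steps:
$D{\left(V,b \right)} = - \frac{589}{147}$ ($D{\left(V,b \right)} = -4 + \frac{1}{-70 - 77} = -4 + \frac{1}{-147} = -4 - \frac{1}{147} = - \frac{589}{147}$)
$\frac{1}{\left(\left(-50\right) 21 + 27\right) + D{\left(-73,B \right)}} = \frac{1}{\left(\left(-50\right) 21 + 27\right) - \frac{589}{147}} = \frac{1}{\left(-1050 + 27\right) - \frac{589}{147}} = \frac{1}{-1023 - \frac{589}{147}} = \frac{1}{- \frac{150970}{147}} = - \frac{147}{150970}$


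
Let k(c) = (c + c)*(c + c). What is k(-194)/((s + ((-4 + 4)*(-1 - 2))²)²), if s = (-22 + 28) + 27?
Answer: 150544/1089 ≈ 138.24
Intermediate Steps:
k(c) = 4*c² (k(c) = (2*c)*(2*c) = 4*c²)
s = 33 (s = 6 + 27 = 33)
k(-194)/((s + ((-4 + 4)*(-1 - 2))²)²) = (4*(-194)²)/((33 + ((-4 + 4)*(-1 - 2))²)²) = (4*37636)/((33 + (0*(-3))²)²) = 150544/((33 + 0²)²) = 150544/((33 + 0)²) = 150544/(33²) = 150544/1089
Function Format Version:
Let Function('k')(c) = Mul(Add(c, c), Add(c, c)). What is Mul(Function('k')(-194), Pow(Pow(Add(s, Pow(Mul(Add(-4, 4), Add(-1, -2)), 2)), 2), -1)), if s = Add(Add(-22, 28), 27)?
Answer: Rational(150544, 1089) ≈ 138.24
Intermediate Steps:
Function('k')(c) = Mul(4, Pow(c, 2)) (Function('k')(c) = Mul(Mul(2, c), Mul(2, c)) = Mul(4, Pow(c, 2)))
s = 33 (s = Add(6, 27) = 33)
Mul(Function('k')(-194), Pow(Pow(Add(s, Pow(Mul(Add(-4, 4), Add(-1, -2)), 2)), 2), -1)) = Mul(Mul(4, Pow(-194, 2)), Pow(Pow(Add(33, Pow(Mul(Add(-4, 4), Add(-1, -2)), 2)), 2), -1)) = Mul(Mul(4, 37636), Pow(Pow(Add(33, Pow(Mul(0, -3), 2)), 2), -1)) = Mul(150544, Pow(Pow(Add(33, Pow(0, 2)), 2), -1)) = Mul(150544, Pow(Pow(Add(33, 0), 2), -1)) = Mul(150544, Pow(Pow(33, 2), -1)) = Mul(150544, Pow(1089, -1)) = Mul(150544, Rational(1, 1089)) = Rational(150544, 1089)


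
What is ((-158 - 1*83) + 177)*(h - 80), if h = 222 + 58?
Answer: -12800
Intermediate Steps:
h = 280
((-158 - 1*83) + 177)*(h - 80) = ((-158 - 1*83) + 177)*(280 - 80) = ((-158 - 83) + 177)*200 = (-241 + 177)*200 = -64*200 = -12800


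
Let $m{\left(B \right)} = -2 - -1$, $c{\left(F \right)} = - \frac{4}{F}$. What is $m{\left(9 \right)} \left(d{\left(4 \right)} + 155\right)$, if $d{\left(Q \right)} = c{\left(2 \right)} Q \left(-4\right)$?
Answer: $-187$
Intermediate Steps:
$m{\left(B \right)} = -1$ ($m{\left(B \right)} = -2 + 1 = -1$)
$d{\left(Q \right)} = 8 Q$ ($d{\left(Q \right)} = - \frac{4}{2} Q \left(-4\right) = \left(-4\right) \frac{1}{2} Q \left(-4\right) = - 2 Q \left(-4\right) = 8 Q$)
$m{\left(9 \right)} \left(d{\left(4 \right)} + 155\right) = - (8 \cdot 4 + 155) = - (32 + 155) = \left(-1\right) 187 = -187$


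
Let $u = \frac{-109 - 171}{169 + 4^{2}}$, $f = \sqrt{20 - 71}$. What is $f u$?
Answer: $- \frac{56 i \sqrt{51}}{37} \approx - 10.809 i$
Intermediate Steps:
$f = i \sqrt{51}$ ($f = \sqrt{-51} = i \sqrt{51} \approx 7.1414 i$)
$u = - \frac{56}{37}$ ($u = \frac{-109 - 171}{169 + 16} = - \frac{280}{185} = \left(-280\right) \frac{1}{185} = - \frac{56}{37} \approx -1.5135$)
$f u = i \sqrt{51} \left(- \frac{56}{37}\right) = - \frac{56 i \sqrt{51}}{37}$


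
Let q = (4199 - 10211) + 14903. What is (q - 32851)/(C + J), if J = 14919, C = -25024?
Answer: 4792/2021 ≈ 2.3711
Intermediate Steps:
q = 8891 (q = -6012 + 14903 = 8891)
(q - 32851)/(C + J) = (8891 - 32851)/(-25024 + 14919) = -23960/(-10105) = -23960*(-1/10105) = 4792/2021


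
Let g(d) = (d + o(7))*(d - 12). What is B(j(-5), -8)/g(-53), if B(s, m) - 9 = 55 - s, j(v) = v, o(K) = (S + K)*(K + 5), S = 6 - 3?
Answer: -69/4355 ≈ -0.015844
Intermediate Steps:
S = 3
o(K) = (3 + K)*(5 + K) (o(K) = (3 + K)*(K + 5) = (3 + K)*(5 + K))
B(s, m) = 64 - s (B(s, m) = 9 + (55 - s) = 64 - s)
g(d) = (-12 + d)*(120 + d) (g(d) = (d + (15 + 7² + 8*7))*(d - 12) = (d + (15 + 49 + 56))*(-12 + d) = (d + 120)*(-12 + d) = (120 + d)*(-12 + d) = (-12 + d)*(120 + d))
B(j(-5), -8)/g(-53) = (64 - 1*(-5))/(-1440 + (-53)² + 108*(-53)) = (64 + 5)/(-1440 + 2809 - 5724) = 69/(-4355) = 69*(-1/4355) = -69/4355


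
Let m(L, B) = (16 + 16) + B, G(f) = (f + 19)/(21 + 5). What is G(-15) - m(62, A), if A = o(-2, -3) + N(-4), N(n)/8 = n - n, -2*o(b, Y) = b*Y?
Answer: -375/13 ≈ -28.846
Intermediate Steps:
o(b, Y) = -Y*b/2 (o(b, Y) = -b*Y/2 = -Y*b/2)
N(n) = 0 (N(n) = 8*(n - n) = 8*0 = 0)
A = -3 (A = -½*(-3)*(-2) + 0 = -3 + 0 = -3)
G(f) = 19/26 + f/26 (G(f) = (19 + f)/26 = (19 + f)*(1/26) = 19/26 + f/26)
m(L, B) = 32 + B
G(-15) - m(62, A) = (19/26 + (1/26)*(-15)) - (32 - 3) = (19/26 - 15/26) - 1*29 = 2/13 - 29 = -375/13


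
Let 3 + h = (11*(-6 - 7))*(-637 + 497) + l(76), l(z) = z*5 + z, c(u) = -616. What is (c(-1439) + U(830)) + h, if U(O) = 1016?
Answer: 20873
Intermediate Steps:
l(z) = 6*z (l(z) = 5*z + z = 6*z)
h = 20473 (h = -3 + ((11*(-6 - 7))*(-637 + 497) + 6*76) = -3 + ((11*(-13))*(-140) + 456) = -3 + (-143*(-140) + 456) = -3 + (20020 + 456) = -3 + 20476 = 20473)
(c(-1439) + U(830)) + h = (-616 + 1016) + 20473 = 400 + 20473 = 20873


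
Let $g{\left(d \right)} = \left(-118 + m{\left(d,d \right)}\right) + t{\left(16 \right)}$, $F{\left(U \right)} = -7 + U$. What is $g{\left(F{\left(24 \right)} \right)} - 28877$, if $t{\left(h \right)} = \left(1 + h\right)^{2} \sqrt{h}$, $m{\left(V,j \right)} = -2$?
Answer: $-27841$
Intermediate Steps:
$t{\left(h \right)} = \sqrt{h} \left(1 + h\right)^{2}$
$g{\left(d \right)} = 1036$ ($g{\left(d \right)} = \left(-118 - 2\right) + \sqrt{16} \left(1 + 16\right)^{2} = -120 + 4 \cdot 17^{2} = -120 + 4 \cdot 289 = -120 + 1156 = 1036$)
$g{\left(F{\left(24 \right)} \right)} - 28877 = 1036 - 28877 = -27841$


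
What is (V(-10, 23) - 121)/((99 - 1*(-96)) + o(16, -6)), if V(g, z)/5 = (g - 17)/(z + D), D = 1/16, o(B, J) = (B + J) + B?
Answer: -5201/9061 ≈ -0.57400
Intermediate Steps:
o(B, J) = J + 2*B
D = 1/16 ≈ 0.062500
V(g, z) = 5*(-17 + g)/(1/16 + z) (V(g, z) = 5*((g - 17)/(z + 1/16)) = 5*((-17 + g)/(1/16 + z)) = 5*(-17 + g)/(1/16 + z))
(V(-10, 23) - 121)/((99 - 1*(-96)) + o(16, -6)) = (80*(-17 - 10)/(1 + 16*23) - 121)/((99 - 1*(-96)) + (-6 + 2*16)) = (80*(-27)/(1 + 368) - 121)/((99 + 96) + (-6 + 32)) = (80*(-27)/369 - 121)/(195 + 26) = (80*(1/369)*(-27) - 121)/221 = (-240/41 - 121)*(1/221) = -5201/41*1/221 = -5201/9061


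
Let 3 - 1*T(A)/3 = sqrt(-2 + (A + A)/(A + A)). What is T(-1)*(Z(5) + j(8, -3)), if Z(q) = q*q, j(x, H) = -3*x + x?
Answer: 81 - 27*I ≈ 81.0 - 27.0*I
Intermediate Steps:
T(A) = 9 - 3*I (T(A) = 9 - 3*sqrt(-2 + (A + A)/(A + A)) = 9 - 3*sqrt(-2 + (2*A)/((2*A))) = 9 - 3*sqrt(-2 + (2*A)*(1/(2*A))) = 9 - 3*sqrt(-2 + 1) = 9 - 3*I)
j(x, H) = -2*x
Z(q) = q**2
T(-1)*(Z(5) + j(8, -3)) = (9 - 3*I)*(5**2 - 2*8) = (9 - 3*I)*(25 - 16) = (9 - 3*I)*9 = 81 - 27*I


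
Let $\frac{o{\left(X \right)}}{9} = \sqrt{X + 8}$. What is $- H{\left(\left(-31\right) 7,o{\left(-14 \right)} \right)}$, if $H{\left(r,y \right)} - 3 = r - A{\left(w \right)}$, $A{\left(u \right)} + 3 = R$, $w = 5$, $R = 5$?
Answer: $216$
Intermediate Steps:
$o{\left(X \right)} = 9 \sqrt{8 + X}$ ($o{\left(X \right)} = 9 \sqrt{X + 8} = 9 \sqrt{8 + X}$)
$A{\left(u \right)} = 2$ ($A{\left(u \right)} = -3 + 5 = 2$)
$H{\left(r,y \right)} = 1 + r$ ($H{\left(r,y \right)} = 3 + \left(r - 2\right) = 3 + \left(-2 + r\right) = 1 + r$)
$- H{\left(\left(-31\right) 7,o{\left(-14 \right)} \right)} = - (1 - 217) = \left(-1\right) \left(-216\right) = 216$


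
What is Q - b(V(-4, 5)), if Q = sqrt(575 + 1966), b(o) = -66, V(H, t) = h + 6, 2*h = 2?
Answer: 66 + 11*sqrt(21) ≈ 116.41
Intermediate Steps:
h = 1 (h = (1/2)*2 = 1)
V(H, t) = 7 (V(H, t) = 1 + 6 = 7)
Q = 11*sqrt(21) (Q = sqrt(2541) = 11*sqrt(21) ≈ 50.408)
Q - b(V(-4, 5)) = 11*sqrt(21) - 1*(-66) = 11*sqrt(21) + 66 = 66 + 11*sqrt(21)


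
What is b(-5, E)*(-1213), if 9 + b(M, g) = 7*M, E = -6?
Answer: 53372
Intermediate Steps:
b(M, g) = -9 + 7*M
b(-5, E)*(-1213) = (-9 + 7*(-5))*(-1213) = (-9 - 35)*(-1213) = -44*(-1213) = 53372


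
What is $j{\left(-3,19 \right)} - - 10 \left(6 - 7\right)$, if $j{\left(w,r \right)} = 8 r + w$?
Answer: $139$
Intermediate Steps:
$j{\left(w,r \right)} = w + 8 r$
$j{\left(-3,19 \right)} - - 10 \left(6 - 7\right) = \left(-3 + 8 \cdot 19\right) - - 10 \left(6 - 7\right) = \left(-3 + 152\right) - \left(-10\right) \left(-1\right) = 149 - 10 = 139$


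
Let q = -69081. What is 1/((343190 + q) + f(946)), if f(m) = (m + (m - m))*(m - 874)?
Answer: 1/342221 ≈ 2.9221e-6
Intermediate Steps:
f(m) = m*(-874 + m) (f(m) = (m + 0)*(-874 + m) = m*(-874 + m))
1/((343190 + q) + f(946)) = 1/((343190 - 69081) + 946*(-874 + 946)) = 1/(274109 + 946*72) = 1/(274109 + 68112) = 1/342221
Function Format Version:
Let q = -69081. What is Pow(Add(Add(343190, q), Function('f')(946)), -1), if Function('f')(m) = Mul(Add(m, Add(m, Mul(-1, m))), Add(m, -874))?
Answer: Rational(1, 342221) ≈ 2.9221e-6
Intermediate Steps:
Function('f')(m) = Mul(m, Add(-874, m)) (Function('f')(m) = Mul(Add(m, 0), Add(-874, m)) = Mul(m, Add(-874, m)))
Pow(Add(Add(343190, q), Function('f')(946)), -1) = Pow(Add(Add(343190, -69081), Mul(946, Add(-874, 946))), -1) = Pow(Add(274109, Mul(946, 72)), -1) = Pow(Add(274109, 68112), -1) = Pow(342221, -1) = Rational(1, 342221)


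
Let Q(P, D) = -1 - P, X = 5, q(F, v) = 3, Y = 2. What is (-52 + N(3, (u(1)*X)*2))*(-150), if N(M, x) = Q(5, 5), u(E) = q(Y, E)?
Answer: 8700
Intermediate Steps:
u(E) = 3
N(M, x) = -6 (N(M, x) = -1 - 1*5 = -1 - 5 = -6)
(-52 + N(3, (u(1)*X)*2))*(-150) = (-52 - 6)*(-150) = -58*(-150) = 8700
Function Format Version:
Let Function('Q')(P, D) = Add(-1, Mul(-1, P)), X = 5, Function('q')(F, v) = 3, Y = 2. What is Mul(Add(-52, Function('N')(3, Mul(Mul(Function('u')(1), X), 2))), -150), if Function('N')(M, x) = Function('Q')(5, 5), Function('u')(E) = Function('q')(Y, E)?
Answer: 8700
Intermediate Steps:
Function('u')(E) = 3
Function('N')(M, x) = -6 (Function('N')(M, x) = Add(-1, Mul(-1, 5)) = Add(-1, -5) = -6)
Mul(Add(-52, Function('N')(3, Mul(Mul(Function('u')(1), X), 2))), -150) = Mul(Add(-52, -6), -150) = Mul(-58, -150) = 8700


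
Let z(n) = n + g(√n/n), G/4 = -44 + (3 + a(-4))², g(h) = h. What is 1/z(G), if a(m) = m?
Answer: -29584/5088449 + 2*I*√43/5088449 ≈ -0.0058139 + 2.5774e-6*I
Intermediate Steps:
G = -172 (G = 4*(-44 + (3 - 4)²) = 4*(-44 + (-1)²) = 4*(-44 + 1) = 4*(-43) = -172)
z(n) = n + n^(-½) (z(n) = n + √n/n = n + n^(-½))
1/z(G) = 1/(-172 + (-172)^(-½)) = 1/(-172 - I*√43/86)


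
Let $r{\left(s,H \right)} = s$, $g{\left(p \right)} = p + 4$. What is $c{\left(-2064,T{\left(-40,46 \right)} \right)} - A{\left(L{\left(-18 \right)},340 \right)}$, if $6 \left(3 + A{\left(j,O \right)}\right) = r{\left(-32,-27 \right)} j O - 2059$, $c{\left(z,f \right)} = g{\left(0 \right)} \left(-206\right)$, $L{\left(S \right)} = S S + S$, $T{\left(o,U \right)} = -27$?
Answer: $\frac{3326413}{6} \approx 5.544 \cdot 10^{5}$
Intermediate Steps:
$g{\left(p \right)} = 4 + p$
$L{\left(S \right)} = S + S^{2}$ ($L{\left(S \right)} = S^{2} + S = S + S^{2}$)
$c{\left(z,f \right)} = -824$ ($c{\left(z,f \right)} = \left(4 + 0\right) \left(-206\right) = 4 \left(-206\right) = -824$)
$A{\left(j,O \right)} = - \frac{2077}{6} - \frac{16 O j}{3}$ ($A{\left(j,O \right)} = -3 + \frac{- 32 j O - 2059}{6} = -3 + \frac{- 32 O j - 2059}{6} = -3 + \frac{-2059 - 32 O j}{6} = -3 - \left(\frac{2059}{6} + \frac{16 O j}{3}\right) = - \frac{2077}{6} - \frac{16 O j}{3}$)
$c{\left(-2064,T{\left(-40,46 \right)} \right)} - A{\left(L{\left(-18 \right)},340 \right)} = -824 - \left(- \frac{2077}{6} - \frac{5440 \left(- 18 \left(1 - 18\right)\right)}{3}\right) = -824 - \left(- \frac{2077}{6} - \frac{5440 \left(\left(-18\right) \left(-17\right)\right)}{3}\right) = -824 - \left(- \frac{2077}{6} - \frac{5440}{3} \cdot 306\right) = -824 - \left(- \frac{2077}{6} - 554880\right) = -824 - - \frac{3331357}{6} = -824 + \frac{3331357}{6} = \frac{3326413}{6}$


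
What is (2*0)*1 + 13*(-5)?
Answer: -65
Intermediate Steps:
(2*0)*1 + 13*(-5) = 0*1 - 65 = 0 - 65 = -65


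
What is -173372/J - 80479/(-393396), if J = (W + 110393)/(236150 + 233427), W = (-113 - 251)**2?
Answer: -3558548926674577/10616840116 ≈ -3.3518e+5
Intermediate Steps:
W = 132496 (W = (-364)**2 = 132496)
J = 242889/469577 (J = (132496 + 110393)/(236150 + 233427) = 242889/469577 ≈ 0.51725)
-173372/J - 80479/(-393396) = -173372/242889/469577 - 80479/(-393396) = -173372*469577/242889 - 80479*(-1/393396) = -81411503644/242889 + 80479/393396 = -3558548926674577/10616840116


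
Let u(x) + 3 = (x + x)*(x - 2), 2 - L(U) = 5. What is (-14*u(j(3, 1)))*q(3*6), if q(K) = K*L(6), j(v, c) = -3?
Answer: 20412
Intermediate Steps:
L(U) = -3 (L(U) = 2 - 1*5 = 2 - 5 = -3)
q(K) = -3*K (q(K) = K*(-3) = -3*K)
u(x) = -3 + 2*x*(-2 + x) (u(x) = -3 + (x + x)*(x - 2) = -3 + (2*x)*(-2 + x) = -3 + 2*x*(-2 + x))
(-14*u(j(3, 1)))*q(3*6) = (-14*(-3 - 4*(-3) + 2*(-3)²))*(-9*6) = (-14*(-3 + 12 + 2*9))*(-3*18) = -14*(-3 + 12 + 18)*(-54) = -14*27*(-54) = -378*(-54) = 20412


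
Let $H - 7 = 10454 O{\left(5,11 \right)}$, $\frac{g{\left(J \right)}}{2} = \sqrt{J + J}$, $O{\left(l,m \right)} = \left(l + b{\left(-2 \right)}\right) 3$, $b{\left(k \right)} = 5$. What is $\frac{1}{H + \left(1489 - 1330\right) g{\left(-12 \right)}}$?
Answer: $\frac{313627}{98364322105} - \frac{636 i \sqrt{6}}{98364322105} \approx 3.1884 \cdot 10^{-6} - 1.5838 \cdot 10^{-8} i$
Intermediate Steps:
$O{\left(l,m \right)} = 15 + 3 l$ ($O{\left(l,m \right)} = \left(l + 5\right) 3 = \left(5 + l\right) 3 = 15 + 3 l$)
$g{\left(J \right)} = 2 \sqrt{2} \sqrt{J}$ ($g{\left(J \right)} = 2 \sqrt{J + J} = 2 \sqrt{2 J} = 2 \sqrt{2} \sqrt{J}$)
$H = 313627$ ($H = 7 + 10454 \left(15 + 3 \cdot 5\right) = 7 + 10454 \left(15 + 15\right) = 7 + 10454 \cdot 30 = 7 + 313620 = 313627$)
$\frac{1}{H + \left(1489 - 1330\right) g{\left(-12 \right)}} = \frac{1}{313627 + \left(1489 - 1330\right) 2 \sqrt{2} \sqrt{-12}} = \frac{1}{313627 + 159 \cdot 2 \sqrt{2} \cdot 2 i \sqrt{3}} = \frac{1}{313627 + 159 \cdot 4 i \sqrt{6}} = \frac{1}{313627 + 636 i \sqrt{6}}$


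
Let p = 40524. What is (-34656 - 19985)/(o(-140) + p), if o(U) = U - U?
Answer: -54641/40524 ≈ -1.3484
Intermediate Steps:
o(U) = 0
(-34656 - 19985)/(o(-140) + p) = (-34656 - 19985)/(0 + 40524) = -54641/40524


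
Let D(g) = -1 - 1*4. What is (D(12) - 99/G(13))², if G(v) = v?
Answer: 26896/169 ≈ 159.15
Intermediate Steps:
D(g) = -5 (D(g) = -1 - 4 = -5)
(D(12) - 99/G(13))² = (-5 - 99/13)² = (-164/13)² = 26896/169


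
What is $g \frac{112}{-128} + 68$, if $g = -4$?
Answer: $\frac{143}{2} \approx 71.5$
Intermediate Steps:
$g \frac{112}{-128} + 68 = - 4 \frac{112}{-128} + 68 = - 4 \cdot 112 \left(- \frac{1}{128}\right) + 68 = \left(-4\right) \left(- \frac{7}{8}\right) + 68 = \frac{7}{2} + 68 = \frac{143}{2}$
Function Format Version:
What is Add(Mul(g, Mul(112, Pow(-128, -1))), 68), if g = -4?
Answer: Rational(143, 2) ≈ 71.500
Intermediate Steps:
Add(Mul(g, Mul(112, Pow(-128, -1))), 68) = Add(Mul(-4, Mul(112, Pow(-128, -1))), 68) = Add(Mul(-4, Mul(112, Rational(-1, 128))), 68) = Add(Mul(-4, Rational(-7, 8)), 68) = Add(Rational(7, 2), 68) = Rational(143, 2)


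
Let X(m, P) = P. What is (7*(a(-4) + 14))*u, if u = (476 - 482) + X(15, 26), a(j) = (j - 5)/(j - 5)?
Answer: 2100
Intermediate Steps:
a(j) = 1 (a(j) = (-5 + j)/(-5 + j) = 1)
u = 20 (u = (476 - 482) + 26 = -6 + 26 = 20)
(7*(a(-4) + 14))*u = (7*(1 + 14))*20 = (7*15)*20 = 105*20 = 2100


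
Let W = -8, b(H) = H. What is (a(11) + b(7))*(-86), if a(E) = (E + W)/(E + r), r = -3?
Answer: -2537/4 ≈ -634.25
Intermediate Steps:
a(E) = (-8 + E)/(-3 + E) (a(E) = (E - 8)/(E - 3) = (-8 + E)/(-3 + E))
(a(11) + b(7))*(-86) = ((-8 + 11)/(-3 + 11) + 7)*(-86) = (3/8 + 7)*(-86) = (59/8)*(-86) = -2537/4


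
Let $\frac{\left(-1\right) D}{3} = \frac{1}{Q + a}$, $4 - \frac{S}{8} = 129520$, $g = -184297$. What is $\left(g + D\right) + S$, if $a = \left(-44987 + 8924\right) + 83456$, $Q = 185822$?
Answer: $- \frac{284621416378}{233215} \approx -1.2204 \cdot 10^{6}$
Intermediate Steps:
$a = 47393$ ($a = -36063 + 83456 = 47393$)
$S = -1036128$ ($S = 32 - 1036160 = -1036128$)
$D = - \frac{3}{233215}$ ($D = - \frac{3}{185822 + 47393} = - \frac{3}{233215} \approx -1.2864 \cdot 10^{-5}$)
$\left(g + D\right) + S = \left(-184297 - \frac{3}{233215}\right) - 1036128 = - \frac{42980824858}{233215} - 1036128 = - \frac{284621416378}{233215}$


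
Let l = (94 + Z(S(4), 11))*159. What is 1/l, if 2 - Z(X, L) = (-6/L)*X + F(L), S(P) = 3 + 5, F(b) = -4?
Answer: 11/182532 ≈ 6.0263e-5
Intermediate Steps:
S(P) = 8
Z(X, L) = 6 + 6*X/L (Z(X, L) = 2 - ((-6/L)*X - 4) = 2 - (-6*X/L - 4) = 2 - (-4 - 6*X/L) = 2 + (4 + 6*X/L) = 6 + 6*X/L)
l = 182532/11 (l = (94 + (6 + 6*8/11))*159 = (94 + (6 + 6*8*(1/11)))*159 = (94 + (6 + 48/11))*159 = (94 + 114/11)*159 = (1148/11)*159 = 182532/11 ≈ 16594.)
1/l = 1/(182532/11) = 11/182532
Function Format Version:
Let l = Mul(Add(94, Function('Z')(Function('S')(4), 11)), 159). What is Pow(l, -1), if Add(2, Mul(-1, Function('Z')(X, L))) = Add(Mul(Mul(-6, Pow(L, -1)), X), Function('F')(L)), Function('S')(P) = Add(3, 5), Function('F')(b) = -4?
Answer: Rational(11, 182532) ≈ 6.0263e-5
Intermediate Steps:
Function('S')(P) = 8
Function('Z')(X, L) = Add(6, Mul(6, X, Pow(L, -1))) (Function('Z')(X, L) = Add(2, Mul(-1, Add(Mul(Mul(-6, Pow(L, -1)), X), -4))) = Add(2, Mul(-1, Add(Mul(-6, X, Pow(L, -1)), -4))) = Add(2, Mul(-1, Add(-4, Mul(-6, X, Pow(L, -1))))) = Add(2, Add(4, Mul(6, X, Pow(L, -1)))) = Add(6, Mul(6, X, Pow(L, -1))))
l = Rational(182532, 11) (l = Mul(Add(94, Add(6, Mul(6, 8, Pow(11, -1)))), 159) = Mul(Add(94, Add(6, Mul(6, 8, Rational(1, 11)))), 159) = Mul(Add(94, Add(6, Rational(48, 11))), 159) = Mul(Add(94, Rational(114, 11)), 159) = Mul(Rational(1148, 11), 159) = Rational(182532, 11) ≈ 16594.)
Pow(l, -1) = Pow(Rational(182532, 11), -1) = Rational(11, 182532)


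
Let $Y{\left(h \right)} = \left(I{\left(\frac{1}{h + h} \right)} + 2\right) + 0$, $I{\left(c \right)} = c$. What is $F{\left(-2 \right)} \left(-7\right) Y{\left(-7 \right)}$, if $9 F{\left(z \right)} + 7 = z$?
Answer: $\frac{27}{2} \approx 13.5$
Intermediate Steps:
$F{\left(z \right)} = - \frac{7}{9} + \frac{z}{9}$
$Y{\left(h \right)} = 2 + \frac{1}{2 h}$ ($Y{\left(h \right)} = \left(\frac{1}{h + h} + 2\right) + 0 = \left(\frac{1}{2 h} + 2\right) + 0 = \left(2 + \frac{1}{2 h}\right) + 0 = 2 + \frac{1}{2 h}$)
$F{\left(-2 \right)} \left(-7\right) Y{\left(-7 \right)} = \left(- \frac{7}{9} + \frac{1}{9} \left(-2\right)\right) \left(-7\right) \left(2 + \frac{1}{2 \left(-7\right)}\right) = \left(- \frac{7}{9} - \frac{2}{9}\right) \left(-7\right) \left(2 + \frac{1}{2} \left(- \frac{1}{7}\right)\right) = \left(-1\right) \left(-7\right) \left(2 - \frac{1}{14}\right) = 7 \cdot \frac{27}{14} = \frac{27}{2}$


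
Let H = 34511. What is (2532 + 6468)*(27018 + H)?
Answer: 553761000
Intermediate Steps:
(2532 + 6468)*(27018 + H) = (2532 + 6468)*(27018 + 34511) = 9000*61529 = 553761000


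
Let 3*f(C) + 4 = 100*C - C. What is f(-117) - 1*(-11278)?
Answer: 22247/3 ≈ 7415.7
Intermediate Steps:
f(C) = -4/3 + 33*C (f(C) = -4/3 + (100*C - C)/3 = -4/3 + (99*C)/3 = -4/3 + 33*C)
f(-117) - 1*(-11278) = (-4/3 + 33*(-117)) - 1*(-11278) = (-4/3 - 3861) + 11278 = -11587/3 + 11278 = 22247/3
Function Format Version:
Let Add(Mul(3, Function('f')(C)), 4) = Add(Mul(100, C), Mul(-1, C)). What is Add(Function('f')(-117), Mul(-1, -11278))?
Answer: Rational(22247, 3) ≈ 7415.7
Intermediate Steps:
Function('f')(C) = Add(Rational(-4, 3), Mul(33, C)) (Function('f')(C) = Add(Rational(-4, 3), Mul(Rational(1, 3), Add(Mul(100, C), Mul(-1, C)))) = Add(Rational(-4, 3), Mul(Rational(1, 3), Mul(99, C))) = Add(Rational(-4, 3), Mul(33, C)))
Add(Function('f')(-117), Mul(-1, -11278)) = Add(Add(Rational(-4, 3), Mul(33, -117)), Mul(-1, -11278)) = Add(Add(Rational(-4, 3), -3861), 11278) = Add(Rational(-11587, 3), 11278) = Rational(22247, 3)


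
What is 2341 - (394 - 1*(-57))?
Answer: 1890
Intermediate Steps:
2341 - (394 - 1*(-57)) = 2341 - (394 + 57) = 2341 - 1*451 = 2341 - 451 = 1890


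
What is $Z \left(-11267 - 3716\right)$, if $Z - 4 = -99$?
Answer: $1423385$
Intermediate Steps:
$Z = -95$ ($Z = 4 - 99 = -95$)
$Z \left(-11267 - 3716\right) = - 95 \left(-11267 - 3716\right) = \left(-95\right) \left(-14983\right) = 1423385$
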